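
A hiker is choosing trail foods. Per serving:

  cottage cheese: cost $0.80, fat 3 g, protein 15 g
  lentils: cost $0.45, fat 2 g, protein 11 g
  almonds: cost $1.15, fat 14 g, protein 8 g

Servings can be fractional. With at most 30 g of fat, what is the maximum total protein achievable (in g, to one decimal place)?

165.0 g

Protein per g fat: lentils 5.5, cottage cheese 5, almonds 0.5714.
With no serving limits, spend the whole fat allowance on lentils: 30 g / 2 g × 11 g = 165.0 g.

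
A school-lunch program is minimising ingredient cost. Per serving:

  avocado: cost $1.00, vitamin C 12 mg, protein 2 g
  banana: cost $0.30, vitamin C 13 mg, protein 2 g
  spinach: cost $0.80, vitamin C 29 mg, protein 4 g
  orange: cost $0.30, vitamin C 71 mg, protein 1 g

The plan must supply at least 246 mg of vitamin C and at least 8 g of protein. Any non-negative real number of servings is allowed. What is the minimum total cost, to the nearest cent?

$1.65

avocado only: max(246/12, 8/2) = 20.5 servings → $20.50.
banana only: max(246/13, 8/2) = 18.92 servings → $5.68.
spinach only: max(246/29, 8/4) = 8.483 servings → $6.79.
orange only: max(246/71, 8/1) = 8 servings → $2.40.
avocado + banana: intersection lies outside the first quadrant.
avocado + spinach: the both-tight solution has a negative serving — not a feasible corner.
avocado + orange with both tight: 2.477 servings and 3.046 servings → $3.39.
banana + spinach: intersection lies outside the first quadrant.
banana + orange with both tight: 2.496 servings and 3.008 servings → $1.65.
spinach + orange with both tight: 1.263 servings and 2.949 servings → $1.89.
So the least-cost plan costs $1.65.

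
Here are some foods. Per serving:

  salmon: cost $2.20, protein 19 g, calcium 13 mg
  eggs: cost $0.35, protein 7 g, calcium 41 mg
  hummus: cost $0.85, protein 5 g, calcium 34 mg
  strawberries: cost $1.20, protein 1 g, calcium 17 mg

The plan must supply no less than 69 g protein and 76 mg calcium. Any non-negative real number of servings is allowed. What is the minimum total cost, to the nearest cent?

At the optimum either one food covers both requirements or two foods hit both targets exactly; no other combination can be cheaper.
salmon only: max(69/19, 76/13) = 5.846 servings → $12.86.
eggs only: max(69/7, 76/41) = 9.857 servings → $3.45.
hummus only: max(69/5, 76/34) = 13.8 servings → $11.73.
strawberries only: max(69/1, 76/17) = 69 servings → $82.80.
salmon + eggs with both tight: 3.339 servings and 0.7951 servings → $7.62.
salmon + hummus with both tight: 3.384 servings and 0.9415 servings → $8.24.
salmon + strawberries with both tight: 3.539 servings and 1.765 servings → $9.90.
eggs + hummus with both targets exact would need a negative amount; discard.
eggs + strawberries: the both-tight solution has a negative serving — not a feasible corner.
hummus + strawberries with both targets exact would need a negative amount; discard.
Cheapest feasible corner: $3.45.

$3.45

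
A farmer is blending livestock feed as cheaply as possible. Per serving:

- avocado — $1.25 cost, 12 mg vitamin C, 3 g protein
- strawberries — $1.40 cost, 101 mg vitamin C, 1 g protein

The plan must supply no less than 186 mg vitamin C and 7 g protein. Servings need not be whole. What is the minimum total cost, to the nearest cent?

$4.52

A basic optimal solution has at most two foods positive. Try each food alone and each pair with both targets met exactly.
avocado only: max(186/12, 7/3) = 15.5 servings → $19.38.
strawberries only: max(186/101, 7/1) = 7 servings → $9.80.
avocado + strawberries with both tight: 1.79 servings and 1.629 servings → $4.52.
So the least-cost plan costs $4.52.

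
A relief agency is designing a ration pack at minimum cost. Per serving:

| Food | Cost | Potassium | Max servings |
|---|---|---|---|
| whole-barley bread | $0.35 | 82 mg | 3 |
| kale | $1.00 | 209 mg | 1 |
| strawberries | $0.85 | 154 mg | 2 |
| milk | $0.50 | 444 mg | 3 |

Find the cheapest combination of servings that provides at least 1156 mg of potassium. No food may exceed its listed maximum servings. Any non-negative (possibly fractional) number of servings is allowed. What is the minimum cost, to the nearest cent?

$1.30

Cost per mg of potassium: milk $0.0011, whole-barley bread $0.0043, kale $0.0048, strawberries $0.0055.
Take 2.604 servings of milk: +1156.0 mg potassium for $1.30 (total $1.30, still need 0.0 mg).
Greedy by cheapest-per-mg is optimal for a single linear constraint, so the minimum cost is $1.30.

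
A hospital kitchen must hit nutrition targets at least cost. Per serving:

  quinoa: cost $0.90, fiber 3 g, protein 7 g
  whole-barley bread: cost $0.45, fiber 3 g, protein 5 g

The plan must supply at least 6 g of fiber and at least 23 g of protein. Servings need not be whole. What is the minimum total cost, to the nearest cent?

$2.07

Two binding constraints pin down two serving amounts, so the optimal mix uses at most two foods. The candidates are each food alone (scaled to the tighter of fiber/protein) and each pair with both constraints tight.
quinoa only: max(6/3, 23/7) = 3.286 servings → $2.96.
whole-barley bread only: max(6/3, 23/5) = 4.6 servings → $2.07.
quinoa + whole-barley bread: the both-tight solution has a negative serving — not a feasible corner.
Cheapest feasible corner: $2.07.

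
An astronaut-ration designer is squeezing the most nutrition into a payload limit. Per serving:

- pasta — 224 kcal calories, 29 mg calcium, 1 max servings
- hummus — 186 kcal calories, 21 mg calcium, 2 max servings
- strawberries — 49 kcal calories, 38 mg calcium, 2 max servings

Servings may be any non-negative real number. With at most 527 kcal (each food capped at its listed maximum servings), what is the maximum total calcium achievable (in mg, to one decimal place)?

128.1 mg

Calcium per kcal: strawberries 0.7755, pasta 0.1295, hummus 0.1129.
Take 2 servings of strawberries: uses 98 kcal, +76.0 mg calcium (running total 76.0 mg).
Take 1 serving of pasta: uses 224 kcal, +29.0 mg calcium (running total 105.0 mg).
Take 1.102 servings of hummus: uses 205 kcal, +23.1 mg calcium (running total 128.1 mg).
Filling greedily by calcium-per-kcal is optimal for one linear limit, giving 128.1 mg.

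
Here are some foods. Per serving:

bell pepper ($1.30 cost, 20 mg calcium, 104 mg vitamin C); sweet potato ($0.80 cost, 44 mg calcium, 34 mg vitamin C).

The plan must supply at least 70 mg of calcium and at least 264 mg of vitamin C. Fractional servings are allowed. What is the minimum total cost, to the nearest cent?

$3.49

At the optimum either one food covers both requirements or two foods hit both targets exactly; no other combination can be cheaper.
bell pepper only: max(70/20, 264/104) = 3.5 servings → $4.55.
sweet potato only: max(70/44, 264/34) = 7.765 servings → $6.21.
bell pepper + sweet potato with both tight: 2.371 servings and 0.5133 servings → $3.49.
The minimum over all feasible corners is $3.49.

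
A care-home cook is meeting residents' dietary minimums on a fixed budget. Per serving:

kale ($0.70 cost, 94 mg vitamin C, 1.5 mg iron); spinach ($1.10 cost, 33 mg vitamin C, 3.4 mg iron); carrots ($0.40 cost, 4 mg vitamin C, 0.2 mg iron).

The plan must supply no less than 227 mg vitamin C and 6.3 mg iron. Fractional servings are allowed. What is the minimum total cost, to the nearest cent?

With two linear requirements the optimum uses one or two foods; enumerate the corners.
kale only: max(227/94, 6.3/1.5) = 4.2 servings → $2.94.
spinach only: max(227/33, 6.3/3.4) = 6.879 servings → $7.57.
carrots only: max(227/4, 6.3/0.2) = 56.75 servings → $22.70.
kale + spinach with both tight: 2.088 servings and 0.9319 servings → $2.49.
kale + carrots with both tight: 1.578 servings and 19.66 servings → $8.97.
spinach + carrots: intersection lies outside the first quadrant.
The minimum over all feasible corners is $2.49.

$2.49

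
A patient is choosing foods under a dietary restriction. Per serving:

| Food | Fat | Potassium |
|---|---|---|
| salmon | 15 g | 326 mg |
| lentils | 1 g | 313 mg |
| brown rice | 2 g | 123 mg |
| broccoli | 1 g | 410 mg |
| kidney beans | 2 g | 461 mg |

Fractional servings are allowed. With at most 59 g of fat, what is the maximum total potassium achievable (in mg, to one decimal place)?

24190.0 mg

Potassium per g fat: broccoli 410, lentils 313, kidney beans 230.5, brown rice 61.5, salmon 21.73.
With no serving limits, spend the whole fat allowance on broccoli: 59 g / 1 g × 410 mg = 24190.0 mg.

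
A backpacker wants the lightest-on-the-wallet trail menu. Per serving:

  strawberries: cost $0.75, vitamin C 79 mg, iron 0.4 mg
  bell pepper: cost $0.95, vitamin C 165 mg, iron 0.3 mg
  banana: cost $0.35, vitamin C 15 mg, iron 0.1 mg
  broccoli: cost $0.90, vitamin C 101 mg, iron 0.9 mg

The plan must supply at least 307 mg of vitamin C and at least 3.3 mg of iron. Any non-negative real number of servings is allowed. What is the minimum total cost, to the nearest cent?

$3.30

strawberries only: max(307/79, 3.3/0.4) = 8.25 servings → $6.19.
bell pepper only: max(307/165, 3.3/0.3) = 11 servings → $10.45.
banana only: max(307/15, 3.3/0.1) = 33 servings → $11.55.
broccoli only: max(307/101, 3.3/0.9) = 3.667 servings → $3.30.
strawberries + bell pepper: the both-tight solution has a negative serving — not a feasible corner.
strawberries + banana: intersection lies outside the first quadrant.
strawberries + broccoli: intersection lies outside the first quadrant.
bell pepper + banana: intersection lies outside the first quadrant.
bell pepper + broccoli with both targets exact would need a negative amount; discard.
banana + broccoli: intersection lies outside the first quadrant.
The minimum over all feasible corners is $3.30.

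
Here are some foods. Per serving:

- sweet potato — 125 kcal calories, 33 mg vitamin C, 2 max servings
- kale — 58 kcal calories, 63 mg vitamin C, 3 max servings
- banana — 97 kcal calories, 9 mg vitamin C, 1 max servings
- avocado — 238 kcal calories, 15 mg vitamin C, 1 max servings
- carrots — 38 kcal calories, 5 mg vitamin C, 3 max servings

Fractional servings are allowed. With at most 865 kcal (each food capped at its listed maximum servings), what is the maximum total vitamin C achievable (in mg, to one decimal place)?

293.5 mg

Vitamin C per kcal: kale 1.086, sweet potato 0.264, carrots 0.1316, banana 0.09278, avocado 0.06303.
Take 3 servings of kale: uses 174 kcal, +189.0 mg vitamin C (running total 189.0 mg).
Take 2 servings of sweet potato: uses 250 kcal, +66.0 mg vitamin C (running total 255.0 mg).
Take 3 servings of carrots: uses 114 kcal, +15.0 mg vitamin C (running total 270.0 mg).
Take 1 serving of banana: uses 97 kcal, +9.0 mg vitamin C (running total 279.0 mg).
Take 0.9664 servings of avocado: uses 230 kcal, +14.5 mg vitamin C (running total 293.5 mg).
Filling greedily by vitamin C-per-kcal is optimal for one linear limit, giving 293.5 mg.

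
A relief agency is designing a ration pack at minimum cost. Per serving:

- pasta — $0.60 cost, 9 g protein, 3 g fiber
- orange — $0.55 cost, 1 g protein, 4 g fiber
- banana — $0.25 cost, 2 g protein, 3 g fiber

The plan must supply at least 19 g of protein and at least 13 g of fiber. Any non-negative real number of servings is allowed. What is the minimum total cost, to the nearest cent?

$1.60

For a min-cost LP with two ≥-constraints, a basic feasible solution has at most two positive variables.
pasta only: max(19/9, 13/3) = 4.333 servings → $2.60.
orange only: max(19/1, 13/4) = 19 servings → $10.45.
banana only: max(19/2, 13/3) = 9.5 servings → $2.38.
pasta + orange with both tight: 1.909 servings and 1.818 servings → $2.15.
pasta + banana with both tight: 1.476 servings and 2.857 servings → $1.60.
orange + banana with both targets exact would need a negative amount; discard.
Cheapest feasible corner: $1.60.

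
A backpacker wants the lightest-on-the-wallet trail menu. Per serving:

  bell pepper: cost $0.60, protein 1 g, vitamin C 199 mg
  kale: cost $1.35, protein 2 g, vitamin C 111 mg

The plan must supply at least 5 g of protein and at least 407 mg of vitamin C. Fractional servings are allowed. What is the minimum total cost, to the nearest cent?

Minimising a linear cost over {protein ≥ 5, vitamin C ≥ 407, servings ≥ 0} — the optimum is at a vertex, using one or two foods.
bell pepper only: max(5/1, 407/199) = 5 servings → $3.00.
kale only: max(5/2, 407/111) = 3.667 servings → $4.95.
bell pepper + kale with both tight: 0.9024 servings and 2.049 servings → $3.31.
The minimum over all feasible corners is $3.00.

$3.00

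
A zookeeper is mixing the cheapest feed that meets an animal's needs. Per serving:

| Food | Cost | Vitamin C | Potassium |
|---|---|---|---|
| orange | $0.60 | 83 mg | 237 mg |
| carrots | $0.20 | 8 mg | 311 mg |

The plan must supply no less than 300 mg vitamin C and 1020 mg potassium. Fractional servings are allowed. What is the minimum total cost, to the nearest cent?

The cheapest plan sits at a corner of the feasible region — with two constraints it uses at most two foods.
orange only: max(300/83, 1020/237) = 4.304 servings → $2.58.
carrots only: max(300/8, 1020/311) = 37.5 servings → $7.50.
orange + carrots with both tight: 3.56 servings and 0.567 servings → $2.25.
The minimum over all feasible corners is $2.25.

$2.25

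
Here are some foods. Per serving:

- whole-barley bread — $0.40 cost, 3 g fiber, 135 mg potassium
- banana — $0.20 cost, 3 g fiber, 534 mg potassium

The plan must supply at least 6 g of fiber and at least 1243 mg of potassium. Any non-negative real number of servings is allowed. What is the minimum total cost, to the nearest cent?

$0.47

Check every corner: each single food scaled to meet both minima, and each pair solved so both constraints bind.
whole-barley bread only: max(6/3, 1243/135) = 9.207 servings → $3.68.
banana only: max(6/3, 1243/534) = 2.328 servings → $0.47.
whole-barley bread + banana: the both-tight solution has a negative serving — not a feasible corner.
The minimum over all feasible corners is $0.47.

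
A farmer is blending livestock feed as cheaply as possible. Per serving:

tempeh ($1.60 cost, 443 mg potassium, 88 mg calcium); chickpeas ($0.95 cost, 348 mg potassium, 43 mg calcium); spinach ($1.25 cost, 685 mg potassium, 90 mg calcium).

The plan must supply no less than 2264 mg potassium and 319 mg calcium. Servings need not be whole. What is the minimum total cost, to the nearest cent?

$4.43

This is a tiny linear program; its minimum lies at a vertex of the feasible set. List the vertices and price them.
tempeh only: max(2264/443, 319/88) = 5.111 servings → $8.18.
chickpeas only: max(2264/348, 319/43) = 7.419 servings → $7.05.
spinach only: max(2264/685, 319/90) = 3.544 servings → $4.43.
tempeh + chickpeas with both tight: 1.18 servings and 5.003 servings → $6.64.
tempeh + spinach with both tight: 0.7229 servings and 2.838 servings → $4.70.
chickpeas + spinach: the both-tight solution has a negative serving — not a feasible corner.
So the least-cost plan costs $4.43.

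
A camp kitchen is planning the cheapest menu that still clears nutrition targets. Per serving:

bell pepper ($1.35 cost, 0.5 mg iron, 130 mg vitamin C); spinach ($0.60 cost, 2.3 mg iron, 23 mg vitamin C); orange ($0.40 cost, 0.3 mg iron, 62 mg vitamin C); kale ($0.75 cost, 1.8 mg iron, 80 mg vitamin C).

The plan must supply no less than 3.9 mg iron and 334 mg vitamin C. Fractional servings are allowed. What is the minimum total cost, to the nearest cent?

At the optimum either one food covers both requirements or two foods hit both targets exactly; no other combination can be cheaper.
bell pepper only: max(3.9/0.5, 334/130) = 7.8 servings → $10.53.
spinach only: max(3.9/2.3, 334/23) = 14.52 servings → $8.71.
orange only: max(3.9/0.3, 334/62) = 13 servings → $5.20.
kale only: max(3.9/1.8, 334/80) = 4.175 servings → $3.13.
bell pepper + spinach with both tight: 2.36 servings and 1.183 servings → $3.90.
bell pepper + orange: intersection lies outside the first quadrant.
bell pepper + kale with both tight: 1.491 servings and 1.753 servings → $3.33.
spinach + orange with both tight: 1.043 servings and 5 servings → $2.63.
spinach + kale with both targets exact would need a negative amount; discard.
orange + kale with both tight: 3.301 servings and 1.616 servings → $2.53.
So the least-cost plan costs $2.53.

$2.53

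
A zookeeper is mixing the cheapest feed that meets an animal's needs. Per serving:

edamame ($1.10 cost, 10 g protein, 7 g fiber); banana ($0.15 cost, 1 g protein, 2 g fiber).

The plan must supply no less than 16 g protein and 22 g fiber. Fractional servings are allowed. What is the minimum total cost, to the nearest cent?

$2.09

Compare the cost at each extreme point of the feasible region.
edamame only: max(16/10, 22/7) = 3.143 servings → $3.46.
banana only: max(16/1, 22/2) = 16 servings → $2.40.
edamame + banana with both tight: 0.7692 servings and 8.308 servings → $2.09.
So the least-cost plan costs $2.09.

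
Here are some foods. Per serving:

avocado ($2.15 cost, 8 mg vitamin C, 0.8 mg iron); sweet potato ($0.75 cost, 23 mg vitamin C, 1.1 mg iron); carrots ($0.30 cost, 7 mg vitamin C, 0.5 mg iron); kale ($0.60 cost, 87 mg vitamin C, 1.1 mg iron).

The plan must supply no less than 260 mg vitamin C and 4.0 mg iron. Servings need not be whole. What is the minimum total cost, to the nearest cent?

At the optimum either one food covers both requirements or two foods hit both targets exactly; no other combination can be cheaper.
avocado only: max(260/8, 4.0/0.8) = 32.5 servings → $69.88.
sweet potato only: max(260/23, 4.0/1.1) = 11.3 servings → $8.48.
carrots only: max(260/7, 4.0/0.5) = 37.14 servings → $11.14.
kale only: max(260/87, 4.0/1.1) = 3.636 servings → $2.18.
avocado + sweet potato with both targets exact would need a negative amount; discard.
avocado + carrots: intersection lies outside the first quadrant.
avocado + kale with both tight: 1.02 servings and 2.895 servings → $3.93.
sweet potato + carrots with both targets exact would need a negative amount; discard.
sweet potato + kale with both tight: 0.8807 servings and 2.756 servings → $2.31.
carrots + kale with both tight: 1.732 servings and 2.849 servings → $2.23.
So the least-cost plan costs $2.18.

$2.18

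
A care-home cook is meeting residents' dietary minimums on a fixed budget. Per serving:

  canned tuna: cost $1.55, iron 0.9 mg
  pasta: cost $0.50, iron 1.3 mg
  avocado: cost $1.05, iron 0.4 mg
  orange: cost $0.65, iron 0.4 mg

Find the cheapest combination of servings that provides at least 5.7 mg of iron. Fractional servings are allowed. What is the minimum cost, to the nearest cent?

Cost per mg of iron: pasta $0.3846, orange $1.6250, canned tuna $1.7222, avocado $2.6250.
With no serving limits, use only pasta: 5.7 mg / 1.3 mg = 4.385 servings × $0.50 = $2.19.

$2.19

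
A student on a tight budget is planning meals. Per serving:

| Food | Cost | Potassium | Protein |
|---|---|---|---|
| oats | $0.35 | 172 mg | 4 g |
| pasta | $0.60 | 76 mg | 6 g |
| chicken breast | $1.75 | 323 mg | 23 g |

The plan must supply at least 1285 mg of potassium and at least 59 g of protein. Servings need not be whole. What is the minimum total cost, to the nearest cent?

$4.67

Compare the cost at each extreme point of the feasible region.
oats only: max(1285/172, 59/4) = 14.75 servings → $5.16.
pasta only: max(1285/76, 59/6) = 16.91 servings → $10.14.
chicken breast only: max(1285/323, 59/23) = 3.978 servings → $6.96.
oats + pasta with both tight: 4.431 servings and 6.879 servings → $5.68.
oats + chicken breast with both tight: 3.941 servings and 1.88 servings → $4.67.
pasta + chicken breast with both targets exact would need a negative amount; discard.
The minimum over all feasible corners is $4.67.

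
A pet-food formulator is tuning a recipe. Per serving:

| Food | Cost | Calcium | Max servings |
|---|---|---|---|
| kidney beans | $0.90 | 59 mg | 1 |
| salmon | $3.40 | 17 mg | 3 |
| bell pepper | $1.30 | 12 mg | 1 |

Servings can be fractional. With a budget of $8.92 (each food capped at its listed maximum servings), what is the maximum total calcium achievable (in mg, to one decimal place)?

Calcium per dollar: kidney beans 65.56, bell pepper 9.231, salmon 5.
Take 1 serving of kidney beans: spends $0.90, +59.0 mg calcium (running total 59.0 mg).
Take 1 serving of bell pepper: spends $1.30, +12.0 mg calcium (running total 71.0 mg).
Take 1.976 servings of salmon: spends $6.72, +33.6 mg calcium (running total 104.6 mg).
Filling greedily by calcium-per-dollar is optimal for one linear limit, giving 104.6 mg.

104.6 mg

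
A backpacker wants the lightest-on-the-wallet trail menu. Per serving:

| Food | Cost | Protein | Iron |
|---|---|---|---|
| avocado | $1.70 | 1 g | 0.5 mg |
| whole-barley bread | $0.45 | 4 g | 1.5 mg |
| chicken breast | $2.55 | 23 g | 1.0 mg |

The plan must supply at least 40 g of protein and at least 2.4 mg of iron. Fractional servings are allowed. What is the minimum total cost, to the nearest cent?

With two linear requirements the optimum uses one or two foods; enumerate the corners.
avocado only: max(40/1, 2.4/0.5) = 40 servings → $68.00.
whole-barley bread only: max(40/4, 2.4/1.5) = 10 servings → $4.50.
chicken breast only: max(40/23, 2.4/1.0) = 2.4 servings → $6.12.
avocado + whole-barley bread with both targets exact would need a negative amount; discard.
avocado + chicken breast with both tight: 1.448 servings and 1.676 servings → $6.74.
whole-barley bread + chicken breast with both tight: 0.4984 servings and 1.652 servings → $4.44.
So the least-cost plan costs $4.44.

$4.44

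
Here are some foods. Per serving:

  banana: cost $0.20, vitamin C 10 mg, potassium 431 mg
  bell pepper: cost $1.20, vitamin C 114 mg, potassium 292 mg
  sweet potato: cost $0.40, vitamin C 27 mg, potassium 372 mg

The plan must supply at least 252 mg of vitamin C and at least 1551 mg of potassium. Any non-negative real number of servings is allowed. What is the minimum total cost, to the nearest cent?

For a min-cost LP with two ≥-constraints, a basic feasible solution has at most two positive variables.
banana only: max(252/10, 1551/431) = 25.2 servings → $5.04.
bell pepper only: max(252/114, 1551/292) = 5.312 servings → $6.37.
sweet potato only: max(252/27, 1551/372) = 9.333 servings → $3.73.
banana + bell pepper with both tight: 2.234 servings and 2.015 servings → $2.86.
banana + sweet potato with both targets exact would need a negative amount; discard.
bell pepper + sweet potato with both tight: 1.502 servings and 2.99 servings → $3.00.
The minimum over all feasible corners is $2.86.

$2.86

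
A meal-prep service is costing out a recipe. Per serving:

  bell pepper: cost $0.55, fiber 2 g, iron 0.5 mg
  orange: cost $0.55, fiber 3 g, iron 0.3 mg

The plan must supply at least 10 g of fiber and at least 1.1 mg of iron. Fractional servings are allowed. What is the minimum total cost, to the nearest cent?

$1.89

A basic optimal solution has at most two foods positive. Try each food alone and each pair with both targets met exactly.
bell pepper only: max(10/2, 1.1/0.5) = 5 servings → $2.75.
orange only: max(10/3, 1.1/0.3) = 3.667 servings → $2.02.
bell pepper + orange with both tight: 0.3333 servings and 3.111 servings → $1.89.
Cheapest feasible corner: $1.89.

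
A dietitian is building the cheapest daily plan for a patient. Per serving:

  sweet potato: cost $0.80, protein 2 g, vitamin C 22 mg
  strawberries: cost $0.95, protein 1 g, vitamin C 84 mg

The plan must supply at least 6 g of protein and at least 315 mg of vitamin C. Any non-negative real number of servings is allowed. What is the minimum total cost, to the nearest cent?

$4.28

An LP optimum is at a vertex; with two nutrient constraints at most two foods are used. Check each candidate.
sweet potato only: max(6/2, 315/22) = 14.32 servings → $11.45.
strawberries only: max(6/1, 315/84) = 6 servings → $5.70.
sweet potato + strawberries with both tight: 1.295 servings and 3.411 servings → $4.28.
Cheapest feasible corner: $4.28.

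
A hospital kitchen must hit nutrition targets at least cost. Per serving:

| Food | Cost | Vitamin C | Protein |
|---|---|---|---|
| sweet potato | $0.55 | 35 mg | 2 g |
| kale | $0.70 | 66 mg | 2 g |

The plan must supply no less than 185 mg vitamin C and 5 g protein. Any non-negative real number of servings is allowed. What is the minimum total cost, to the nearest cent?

$1.96

This is a tiny linear program; its minimum lies at a vertex of the feasible set. List the vertices and price them.
sweet potato only: max(185/35, 5/2) = 5.286 servings → $2.91.
kale only: max(185/66, 5/2) = 2.803 servings → $1.96.
sweet potato + kale: the both-tight solution has a negative serving — not a feasible corner.
Cheapest feasible corner: $1.96.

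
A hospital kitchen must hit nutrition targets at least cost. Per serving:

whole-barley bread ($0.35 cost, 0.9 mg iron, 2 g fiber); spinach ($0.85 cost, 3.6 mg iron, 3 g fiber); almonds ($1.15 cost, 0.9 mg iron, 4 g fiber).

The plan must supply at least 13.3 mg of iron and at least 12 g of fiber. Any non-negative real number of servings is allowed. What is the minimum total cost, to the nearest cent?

Two binding constraints pin down two serving amounts, so the optimal mix uses at most two foods. The candidates are each food alone (scaled to the tighter of iron/fiber) and each pair with both constraints tight.
whole-barley bread only: max(13.3/0.9, 12/2) = 14.78 servings → $5.17.
spinach only: max(13.3/3.6, 12/3) = 4 servings → $3.40.
almonds only: max(13.3/0.9, 12/4) = 14.78 servings → $16.99.
whole-barley bread + spinach with both tight: 0.7333 servings and 3.511 servings → $3.24.
whole-barley bread + almonds: intersection lies outside the first quadrant.
spinach + almonds with both tight: 3.624 servings and 0.2821 servings → $3.40.
So the least-cost plan costs $3.24.

$3.24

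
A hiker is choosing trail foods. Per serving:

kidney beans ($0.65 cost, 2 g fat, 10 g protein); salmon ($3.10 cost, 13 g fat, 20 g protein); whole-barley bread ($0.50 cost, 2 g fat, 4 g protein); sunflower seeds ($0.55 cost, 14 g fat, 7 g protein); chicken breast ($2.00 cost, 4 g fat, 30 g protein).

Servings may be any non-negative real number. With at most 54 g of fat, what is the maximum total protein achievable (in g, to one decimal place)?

405.0 g

Protein per g fat: chicken breast 7.5, kidney beans 5, whole-barley bread 2, salmon 1.538, sunflower seeds 0.5.
With no serving limits, spend the whole fat allowance on chicken breast: 54 g / 4 g × 30 g = 405.0 g.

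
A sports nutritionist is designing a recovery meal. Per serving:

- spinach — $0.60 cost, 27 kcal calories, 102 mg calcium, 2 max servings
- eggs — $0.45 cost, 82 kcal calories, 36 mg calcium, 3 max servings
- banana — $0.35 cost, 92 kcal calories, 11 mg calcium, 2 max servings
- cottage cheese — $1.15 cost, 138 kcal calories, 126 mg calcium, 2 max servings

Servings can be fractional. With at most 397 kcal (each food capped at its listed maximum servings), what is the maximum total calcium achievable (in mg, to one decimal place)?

Calcium per kcal: spinach 3.778, cottage cheese 0.913, eggs 0.439, banana 0.1196.
Take 2 servings of spinach: uses 54 kcal, +204.0 mg calcium (running total 204.0 mg).
Take 2 servings of cottage cheese: uses 276 kcal, +252.0 mg calcium (running total 456.0 mg).
Take 0.8171 servings of eggs: uses 67 kcal, +29.4 mg calcium (running total 485.4 mg).
Greedy by best ratio exhausts the calories allowance optimally: 485.4 mg.

485.4 mg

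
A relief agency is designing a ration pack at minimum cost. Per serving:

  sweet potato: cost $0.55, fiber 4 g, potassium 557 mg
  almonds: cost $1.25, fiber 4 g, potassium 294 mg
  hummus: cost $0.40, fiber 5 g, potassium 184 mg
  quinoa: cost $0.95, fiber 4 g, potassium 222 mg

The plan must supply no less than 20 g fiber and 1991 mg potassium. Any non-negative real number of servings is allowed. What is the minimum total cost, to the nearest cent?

$2.30

Check every corner: each single food scaled to meet both minima, and each pair solved so both constraints bind.
sweet potato only: max(20/4, 1991/557) = 5 servings → $2.75.
almonds only: max(20/4, 1991/294) = 6.772 servings → $8.47.
hummus only: max(20/5, 1991/184) = 10.82 servings → $4.33.
quinoa only: max(20/4, 1991/222) = 8.968 servings → $8.52.
sweet potato + almonds with both tight: 1.981 servings and 3.019 servings → $4.86.
sweet potato + hummus with both tight: 3.062 servings and 1.55 servings → $2.30.
sweet potato + quinoa with both tight: 2.63 servings and 2.37 servings → $3.70.
almonds + hummus: the both-tight solution has a negative serving — not a feasible corner.
almonds + quinoa: intersection lies outside the first quadrant.
hummus + quinoa: intersection lies outside the first quadrant.
So the least-cost plan costs $2.30.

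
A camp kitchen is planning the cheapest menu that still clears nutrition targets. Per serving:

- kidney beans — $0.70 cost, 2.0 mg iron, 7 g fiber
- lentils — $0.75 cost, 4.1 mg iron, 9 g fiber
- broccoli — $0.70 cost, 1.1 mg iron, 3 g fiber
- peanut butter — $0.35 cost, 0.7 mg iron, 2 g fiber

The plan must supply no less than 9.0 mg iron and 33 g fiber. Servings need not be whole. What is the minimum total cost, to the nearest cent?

$2.75

Check every corner: each single food scaled to meet both minima, and each pair solved so both constraints bind.
kidney beans only: max(9.0/2.0, 33/7) = 4.714 servings → $3.30.
lentils only: max(9.0/4.1, 33/9) = 3.667 servings → $2.75.
broccoli only: max(9.0/1.1, 33/3) = 11 servings → $7.70.
peanut butter only: max(9.0/0.7, 33/2) = 16.5 servings → $5.78.
kidney beans + lentils: the both-tight solution has a negative serving — not a feasible corner.
kidney beans + broccoli with both targets exact would need a negative amount; discard.
kidney beans + peanut butter: the both-tight solution has a negative serving — not a feasible corner.
lentils + broccoli: intersection lies outside the first quadrant.
lentils + peanut butter: the both-tight solution has a negative serving — not a feasible corner.
broccoli + peanut butter: intersection lies outside the first quadrant.
The minimum over all feasible corners is $2.75.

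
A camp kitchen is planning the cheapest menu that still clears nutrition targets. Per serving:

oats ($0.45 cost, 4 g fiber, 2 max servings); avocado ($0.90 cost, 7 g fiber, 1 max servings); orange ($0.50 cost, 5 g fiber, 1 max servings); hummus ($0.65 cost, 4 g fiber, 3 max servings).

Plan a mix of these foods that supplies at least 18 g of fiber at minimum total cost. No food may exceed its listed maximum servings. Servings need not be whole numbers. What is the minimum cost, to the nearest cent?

Cost per g of fiber: orange $0.1000, oats $0.1125, avocado $0.1286, hummus $0.1625.
Take 1 serving of orange: +5.0 g fiber for $0.50 (total $0.50, still need 13.0 g).
Take 2 servings of oats: +8.0 g fiber for $0.90 (total $1.40, still need 5.0 g).
Take 0.7143 servings of avocado: +5.0 g fiber for $0.64 (total $2.04, still need 0.0 g).
Greedy by cheapest-per-g is optimal for a single linear constraint, so the minimum cost is $2.04.

$2.04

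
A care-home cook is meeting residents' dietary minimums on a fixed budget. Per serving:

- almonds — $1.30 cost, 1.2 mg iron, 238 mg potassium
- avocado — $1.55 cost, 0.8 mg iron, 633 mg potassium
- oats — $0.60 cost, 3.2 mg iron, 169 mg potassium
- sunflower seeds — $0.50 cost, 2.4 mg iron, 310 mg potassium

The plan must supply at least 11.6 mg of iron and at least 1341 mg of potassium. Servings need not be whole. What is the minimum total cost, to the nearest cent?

almonds only: max(11.6/1.2, 1341/238) = 9.667 servings → $12.57.
avocado only: max(11.6/0.8, 1341/633) = 14.5 servings → $22.48.
oats only: max(11.6/3.2, 1341/169) = 7.935 servings → $4.76.
sunflower seeds only: max(11.6/2.4, 1341/310) = 4.833 servings → $2.42.
almonds + avocado: the both-tight solution has a negative serving — not a feasible corner.
almonds + oats with both tight: 4.171 servings and 2.061 servings → $6.66.
almonds + sunflower seeds with both targets exact would need a negative amount; discard.
avocado + oats with both tight: 1.233 servings and 3.317 servings → $3.90.
avocado + sunflower seeds with both targets exact would need a negative amount; discard.
oats + sunflower seeds with both tight: 0.6439 servings and 3.975 servings → $2.37.
Cheapest feasible corner: $2.37.

$2.37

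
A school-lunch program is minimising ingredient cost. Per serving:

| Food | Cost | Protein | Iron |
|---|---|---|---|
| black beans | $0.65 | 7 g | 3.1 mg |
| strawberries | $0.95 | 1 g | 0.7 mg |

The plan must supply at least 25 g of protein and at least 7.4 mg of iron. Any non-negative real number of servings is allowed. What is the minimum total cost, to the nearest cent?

Check every corner: each single food scaled to meet both minima, and each pair solved so both constraints bind.
black beans only: max(25/7, 7.4/3.1) = 3.571 servings → $2.32.
strawberries only: max(25/1, 7.4/0.7) = 25 servings → $23.75.
black beans + strawberries: intersection lies outside the first quadrant.
Cheapest feasible corner: $2.32.

$2.32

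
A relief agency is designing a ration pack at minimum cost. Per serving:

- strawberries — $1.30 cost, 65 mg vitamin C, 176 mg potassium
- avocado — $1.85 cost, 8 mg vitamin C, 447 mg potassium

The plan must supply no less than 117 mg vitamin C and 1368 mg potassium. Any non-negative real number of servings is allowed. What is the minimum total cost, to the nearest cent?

This is a tiny linear program; its minimum lies at a vertex of the feasible set. List the vertices and price them.
strawberries only: max(117/65, 1368/176) = 7.773 servings → $10.10.
avocado only: max(117/8, 1368/447) = 14.62 servings → $27.06.
strawberries + avocado with both tight: 1.496 servings and 2.471 servings → $6.52.
So the least-cost plan costs $6.52.

$6.52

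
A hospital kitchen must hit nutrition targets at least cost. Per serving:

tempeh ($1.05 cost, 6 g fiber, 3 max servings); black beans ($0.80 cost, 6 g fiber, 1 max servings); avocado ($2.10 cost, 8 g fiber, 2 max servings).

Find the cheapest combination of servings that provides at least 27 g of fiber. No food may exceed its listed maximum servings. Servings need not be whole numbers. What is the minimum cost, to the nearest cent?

Cost per g of fiber: black beans $0.1333, tempeh $0.1750, avocado $0.2625.
Take 1 serving of black beans: +6.0 g fiber for $0.80 (total $0.80, still need 21.0 g).
Take 3 servings of tempeh: +18.0 g fiber for $3.15 (total $3.95, still need 3.0 g).
Take 0.375 servings of avocado: +3.0 g fiber for $0.79 (total $4.74, still need 0.0 g).
Filling from the cheapest source first is optimal under one linear minimum: $4.74.

$4.74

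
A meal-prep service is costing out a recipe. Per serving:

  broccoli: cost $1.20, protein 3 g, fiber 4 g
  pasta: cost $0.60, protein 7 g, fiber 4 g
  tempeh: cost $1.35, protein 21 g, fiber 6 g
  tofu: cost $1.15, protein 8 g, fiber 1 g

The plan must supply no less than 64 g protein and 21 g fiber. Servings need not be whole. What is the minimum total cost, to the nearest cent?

$4.32

At the optimum either one food covers both requirements or two foods hit both targets exactly; no other combination can be cheaper.
broccoli only: max(64/3, 21/4) = 21.33 servings → $25.60.
pasta only: max(64/7, 21/4) = 9.143 servings → $5.49.
tempeh only: max(64/21, 21/6) = 3.5 servings → $4.72.
tofu only: max(64/8, 21/1) = 21 servings → $24.15.
broccoli + pasta: the both-tight solution has a negative serving — not a feasible corner.
broccoli + tempeh with both tight: 0.8636 servings and 2.924 servings → $4.98.
broccoli + tofu with both tight: 3.586 servings and 6.655 servings → $11.96.
pasta + tempeh with both tight: 1.357 servings and 2.595 servings → $4.32.
pasta + tofu with both tight: 4.16 servings and 4.36 servings → $7.51.
tempeh + tofu with both targets exact would need a negative amount; discard.
The minimum over all feasible corners is $4.32.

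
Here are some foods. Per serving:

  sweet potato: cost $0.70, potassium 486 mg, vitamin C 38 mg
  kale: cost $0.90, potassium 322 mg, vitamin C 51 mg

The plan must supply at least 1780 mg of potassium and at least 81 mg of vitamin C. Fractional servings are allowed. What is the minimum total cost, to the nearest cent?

$2.56

Minimising a linear cost over {potassium ≥ 1780, vitamin C ≥ 81, servings ≥ 0} — the optimum is at a vertex, using one or two foods.
sweet potato only: max(1780/486, 81/38) = 3.663 servings → $2.56.
kale only: max(1780/322, 81/51) = 5.528 servings → $4.98.
sweet potato + kale with both targets exact would need a negative amount; discard.
Cheapest feasible corner: $2.56.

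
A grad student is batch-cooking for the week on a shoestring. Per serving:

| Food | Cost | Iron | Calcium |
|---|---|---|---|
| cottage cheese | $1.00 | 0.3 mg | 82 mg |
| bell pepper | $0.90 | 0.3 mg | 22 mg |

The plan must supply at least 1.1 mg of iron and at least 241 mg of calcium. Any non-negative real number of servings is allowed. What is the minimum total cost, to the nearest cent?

$3.57

With two linear requirements the optimum uses one or two foods; enumerate the corners.
cottage cheese only: max(1.1/0.3, 241/82) = 3.667 servings → $3.67.
bell pepper only: max(1.1/0.3, 241/22) = 10.95 servings → $9.86.
cottage cheese + bell pepper with both tight: 2.672 servings and 0.9944 servings → $3.57.
Cheapest feasible corner: $3.57.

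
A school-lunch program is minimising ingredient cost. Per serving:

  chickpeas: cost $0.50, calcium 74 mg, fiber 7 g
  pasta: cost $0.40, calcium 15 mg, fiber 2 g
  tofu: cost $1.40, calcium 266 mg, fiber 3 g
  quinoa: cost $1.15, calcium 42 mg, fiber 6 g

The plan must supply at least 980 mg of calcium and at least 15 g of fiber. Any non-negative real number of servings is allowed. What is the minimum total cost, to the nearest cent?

At the optimum either one food covers both requirements or two foods hit both targets exactly; no other combination can be cheaper.
chickpeas only: max(980/74, 15/7) = 13.24 servings → $6.62.
pasta only: max(980/15, 15/2) = 65.33 servings → $26.13.
tofu only: max(980/266, 15/3) = 5 servings → $7.00.
quinoa only: max(980/42, 15/6) = 23.33 servings → $26.83.
chickpeas + pasta: intersection lies outside the first quadrant.
chickpeas + tofu with both tight: 0.6402 servings and 3.506 servings → $5.23.
chickpeas + quinoa with both targets exact would need a negative amount; discard.
pasta + tofu with both tight: 2.156 servings and 3.563 servings → $5.85.
pasta + quinoa: the both-tight solution has a negative serving — not a feasible corner.
tofu + quinoa with both tight: 3.571 servings and 0.7143 servings → $5.82.
So the least-cost plan costs $5.23.

$5.23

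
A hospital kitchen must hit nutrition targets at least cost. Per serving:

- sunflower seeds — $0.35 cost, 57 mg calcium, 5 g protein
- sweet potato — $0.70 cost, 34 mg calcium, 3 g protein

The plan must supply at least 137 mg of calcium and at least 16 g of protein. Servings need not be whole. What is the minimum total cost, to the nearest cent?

$1.12

A basic optimal solution has at most two foods positive. Try each food alone and each pair with both targets met exactly.
sunflower seeds only: max(137/57, 16/5) = 3.2 servings → $1.12.
sweet potato only: max(137/34, 16/3) = 5.333 servings → $3.73.
sunflower seeds + sweet potato: the both-tight solution has a negative serving — not a feasible corner.
So the least-cost plan costs $1.12.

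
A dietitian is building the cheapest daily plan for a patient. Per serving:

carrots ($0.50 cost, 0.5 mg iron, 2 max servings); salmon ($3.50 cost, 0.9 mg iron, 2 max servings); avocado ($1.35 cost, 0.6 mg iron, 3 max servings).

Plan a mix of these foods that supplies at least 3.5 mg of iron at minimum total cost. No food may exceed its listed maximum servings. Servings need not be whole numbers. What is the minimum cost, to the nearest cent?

$7.77

Cost per mg of iron: carrots $1.0000, avocado $2.2500, salmon $3.8889.
Take 2 servings of carrots: +1.0 mg iron for $1.00 (total $1.00, still need 2.5 mg).
Take 3 servings of avocado: +1.8 mg iron for $4.05 (total $5.05, still need 0.7 mg).
Take 0.7778 servings of salmon: +0.7 mg iron for $2.72 (total $7.77, still need 0.0 mg).
Filling from the cheapest source first is optimal under one linear minimum: $7.77.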